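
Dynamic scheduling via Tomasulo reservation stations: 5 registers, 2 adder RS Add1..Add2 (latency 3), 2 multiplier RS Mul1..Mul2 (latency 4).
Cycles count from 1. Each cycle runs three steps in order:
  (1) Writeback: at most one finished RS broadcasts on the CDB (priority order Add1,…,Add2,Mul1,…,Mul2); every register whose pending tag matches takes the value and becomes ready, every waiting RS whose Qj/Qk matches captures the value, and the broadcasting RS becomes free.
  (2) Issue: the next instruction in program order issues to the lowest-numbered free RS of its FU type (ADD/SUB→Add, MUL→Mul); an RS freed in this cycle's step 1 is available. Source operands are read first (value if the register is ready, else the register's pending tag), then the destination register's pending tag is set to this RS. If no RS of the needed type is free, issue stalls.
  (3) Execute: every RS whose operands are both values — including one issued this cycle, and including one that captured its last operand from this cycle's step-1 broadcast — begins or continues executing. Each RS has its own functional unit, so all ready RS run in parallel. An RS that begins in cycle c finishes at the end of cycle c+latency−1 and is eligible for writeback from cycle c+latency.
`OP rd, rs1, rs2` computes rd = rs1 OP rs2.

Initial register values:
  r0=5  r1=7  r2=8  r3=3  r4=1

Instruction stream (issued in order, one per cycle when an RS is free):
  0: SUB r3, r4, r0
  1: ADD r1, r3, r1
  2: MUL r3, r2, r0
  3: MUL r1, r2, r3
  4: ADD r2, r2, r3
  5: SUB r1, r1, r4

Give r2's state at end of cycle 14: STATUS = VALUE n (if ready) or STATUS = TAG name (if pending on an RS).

cycle 1: issue SUB r3<-Add1 // r0:5,r1:7,r2:8,r3:Add1,r4:1
cycle 2: issue ADD r1<-Add2 // r0:5,r1:Add2,r2:8,r3:Add1,r4:1
cycle 3: issue MUL r3<-Mul1 // r0:5,r1:Add2,r2:8,r3:Mul1,r4:1
cycle 4: CDB Add1=-4; issue MUL r1<-Mul2 // r0:5,r1:Mul2,r2:8,r3:Mul1,r4:1
cycle 5: issue ADD r2<-Add1 // r0:5,r1:Mul2,r2:Add1,r3:Mul1,r4:1
cycle 6: stall // r0:5,r1:Mul2,r2:Add1,r3:Mul1,r4:1
cycle 7: CDB Add2=3; issue SUB r1<-Add2 // r0:5,r1:Add2,r2:Add1,r3:Mul1,r4:1
cycle 8: CDB Mul1=40 // r0:5,r1:Add2,r2:Add1,r3:40,r4:1
cycle 9: - // r0:5,r1:Add2,r2:Add1,r3:40,r4:1
cycle 10: - // r0:5,r1:Add2,r2:Add1,r3:40,r4:1
cycle 11: CDB Add1=48 // r0:5,r1:Add2,r2:48,r3:40,r4:1
cycle 12: CDB Mul2=320 // r0:5,r1:Add2,r2:48,r3:40,r4:1
cycle 13: - // r0:5,r1:Add2,r2:48,r3:40,r4:1
cycle 14: - // r0:5,r1:Add2,r2:48,r3:40,r4:1

STATUS = VALUE 48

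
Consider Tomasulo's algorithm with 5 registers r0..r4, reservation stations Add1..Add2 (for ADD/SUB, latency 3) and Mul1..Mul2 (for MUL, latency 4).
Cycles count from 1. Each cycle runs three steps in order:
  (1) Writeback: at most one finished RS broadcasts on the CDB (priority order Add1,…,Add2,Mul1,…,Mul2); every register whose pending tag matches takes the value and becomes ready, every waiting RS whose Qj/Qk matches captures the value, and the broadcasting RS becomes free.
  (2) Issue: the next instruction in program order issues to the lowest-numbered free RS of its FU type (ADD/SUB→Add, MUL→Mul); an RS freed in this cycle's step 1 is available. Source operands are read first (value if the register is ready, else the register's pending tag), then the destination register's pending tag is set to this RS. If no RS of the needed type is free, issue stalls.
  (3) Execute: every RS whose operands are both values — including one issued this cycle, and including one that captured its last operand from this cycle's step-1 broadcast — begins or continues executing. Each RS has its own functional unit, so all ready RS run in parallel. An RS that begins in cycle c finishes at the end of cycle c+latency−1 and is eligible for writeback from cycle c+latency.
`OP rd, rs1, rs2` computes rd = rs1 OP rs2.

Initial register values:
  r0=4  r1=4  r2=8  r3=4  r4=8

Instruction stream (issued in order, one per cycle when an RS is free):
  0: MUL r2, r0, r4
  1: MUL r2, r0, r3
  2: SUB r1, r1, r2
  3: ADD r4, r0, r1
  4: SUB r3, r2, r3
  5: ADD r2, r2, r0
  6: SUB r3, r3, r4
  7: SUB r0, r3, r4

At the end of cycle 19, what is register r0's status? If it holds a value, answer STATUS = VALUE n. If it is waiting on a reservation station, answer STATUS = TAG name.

cycle 1: issue MUL r2<-Mul1 // r0:4,r1:4,r2:Mul1,r3:4,r4:8
cycle 2: issue MUL r2<-Mul2 // r0:4,r1:4,r2:Mul2,r3:4,r4:8
cycle 3: issue SUB r1<-Add1 // r0:4,r1:Add1,r2:Mul2,r3:4,r4:8
cycle 4: issue ADD r4<-Add2 // r0:4,r1:Add1,r2:Mul2,r3:4,r4:Add2
cycle 5: CDB Mul1=32; stall // r0:4,r1:Add1,r2:Mul2,r3:4,r4:Add2
cycle 6: CDB Mul2=16; stall // r0:4,r1:Add1,r2:16,r3:4,r4:Add2
cycle 7: stall // r0:4,r1:Add1,r2:16,r3:4,r4:Add2
cycle 8: stall // r0:4,r1:Add1,r2:16,r3:4,r4:Add2
cycle 9: CDB Add1=-12; issue SUB r3<-Add1 // r0:4,r1:-12,r2:16,r3:Add1,r4:Add2
cycle 10: stall // r0:4,r1:-12,r2:16,r3:Add1,r4:Add2
cycle 11: stall // r0:4,r1:-12,r2:16,r3:Add1,r4:Add2
cycle 12: CDB Add1=12; issue ADD r2<-Add1 // r0:4,r1:-12,r2:Add1,r3:12,r4:Add2
cycle 13: CDB Add2=-8; issue SUB r3<-Add2 // r0:4,r1:-12,r2:Add1,r3:Add2,r4:-8
cycle 14: stall // r0:4,r1:-12,r2:Add1,r3:Add2,r4:-8
cycle 15: CDB Add1=20; issue SUB r0<-Add1 // r0:Add1,r1:-12,r2:20,r3:Add2,r4:-8
cycle 16: CDB Add2=20 // r0:Add1,r1:-12,r2:20,r3:20,r4:-8
cycle 17: - // r0:Add1,r1:-12,r2:20,r3:20,r4:-8
cycle 18: - // r0:Add1,r1:-12,r2:20,r3:20,r4:-8
cycle 19: CDB Add1=28 // r0:28,r1:-12,r2:20,r3:20,r4:-8

STATUS = VALUE 28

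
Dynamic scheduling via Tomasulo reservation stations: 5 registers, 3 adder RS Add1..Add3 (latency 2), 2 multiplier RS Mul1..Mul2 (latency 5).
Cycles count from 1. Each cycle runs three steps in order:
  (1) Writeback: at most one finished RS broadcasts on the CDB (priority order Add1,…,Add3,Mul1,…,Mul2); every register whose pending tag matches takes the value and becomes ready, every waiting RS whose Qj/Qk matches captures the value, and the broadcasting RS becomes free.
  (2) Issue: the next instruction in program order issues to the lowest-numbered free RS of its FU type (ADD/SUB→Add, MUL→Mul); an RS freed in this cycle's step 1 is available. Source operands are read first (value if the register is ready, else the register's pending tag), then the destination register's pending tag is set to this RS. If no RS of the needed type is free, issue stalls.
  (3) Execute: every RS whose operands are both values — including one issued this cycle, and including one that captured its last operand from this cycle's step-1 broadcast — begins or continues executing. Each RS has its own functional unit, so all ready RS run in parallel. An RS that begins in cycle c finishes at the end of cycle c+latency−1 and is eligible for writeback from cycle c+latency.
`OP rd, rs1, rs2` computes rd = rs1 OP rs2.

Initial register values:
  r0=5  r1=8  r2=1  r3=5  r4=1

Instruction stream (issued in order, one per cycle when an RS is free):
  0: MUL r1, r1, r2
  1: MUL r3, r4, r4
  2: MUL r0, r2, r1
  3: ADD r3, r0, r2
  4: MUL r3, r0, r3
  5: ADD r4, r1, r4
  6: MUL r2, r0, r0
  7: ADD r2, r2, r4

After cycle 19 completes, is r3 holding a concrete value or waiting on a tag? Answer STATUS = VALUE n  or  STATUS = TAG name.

c1: issue MUL r1<-Mul1 | r0:5,r1:Mul1,r2:1,r3:5,r4:1
c2: issue MUL r3<-Mul2 | r0:5,r1:Mul1,r2:1,r3:Mul2,r4:1
c3: stall | r0:5,r1:Mul1,r2:1,r3:Mul2,r4:1
c4: stall | r0:5,r1:Mul1,r2:1,r3:Mul2,r4:1
c5: stall | r0:5,r1:Mul1,r2:1,r3:Mul2,r4:1
c6: CDB Mul1=8; issue MUL r0<-Mul1 | r0:Mul1,r1:8,r2:1,r3:Mul2,r4:1
c7: CDB Mul2=1; issue ADD r3<-Add1 | r0:Mul1,r1:8,r2:1,r3:Add1,r4:1
c8: issue MUL r3<-Mul2 | r0:Mul1,r1:8,r2:1,r3:Mul2,r4:1
c9: issue ADD r4<-Add2 | r0:Mul1,r1:8,r2:1,r3:Mul2,r4:Add2
c10: stall | r0:Mul1,r1:8,r2:1,r3:Mul2,r4:Add2
c11: CDB Add2=9; stall | r0:Mul1,r1:8,r2:1,r3:Mul2,r4:9
c12: CDB Mul1=8; issue MUL r2<-Mul1 | r0:8,r1:8,r2:Mul1,r3:Mul2,r4:9
c13: issue ADD r2<-Add2 | r0:8,r1:8,r2:Add2,r3:Mul2,r4:9
c14: CDB Add1=9 | r0:8,r1:8,r2:Add2,r3:Mul2,r4:9
c15: - | r0:8,r1:8,r2:Add2,r3:Mul2,r4:9
c16: - | r0:8,r1:8,r2:Add2,r3:Mul2,r4:9
c17: CDB Mul1=64 | r0:8,r1:8,r2:Add2,r3:Mul2,r4:9
c18: - | r0:8,r1:8,r2:Add2,r3:Mul2,r4:9
c19: CDB Add2=73 | r0:8,r1:8,r2:73,r3:Mul2,r4:9

STATUS = TAG Mul2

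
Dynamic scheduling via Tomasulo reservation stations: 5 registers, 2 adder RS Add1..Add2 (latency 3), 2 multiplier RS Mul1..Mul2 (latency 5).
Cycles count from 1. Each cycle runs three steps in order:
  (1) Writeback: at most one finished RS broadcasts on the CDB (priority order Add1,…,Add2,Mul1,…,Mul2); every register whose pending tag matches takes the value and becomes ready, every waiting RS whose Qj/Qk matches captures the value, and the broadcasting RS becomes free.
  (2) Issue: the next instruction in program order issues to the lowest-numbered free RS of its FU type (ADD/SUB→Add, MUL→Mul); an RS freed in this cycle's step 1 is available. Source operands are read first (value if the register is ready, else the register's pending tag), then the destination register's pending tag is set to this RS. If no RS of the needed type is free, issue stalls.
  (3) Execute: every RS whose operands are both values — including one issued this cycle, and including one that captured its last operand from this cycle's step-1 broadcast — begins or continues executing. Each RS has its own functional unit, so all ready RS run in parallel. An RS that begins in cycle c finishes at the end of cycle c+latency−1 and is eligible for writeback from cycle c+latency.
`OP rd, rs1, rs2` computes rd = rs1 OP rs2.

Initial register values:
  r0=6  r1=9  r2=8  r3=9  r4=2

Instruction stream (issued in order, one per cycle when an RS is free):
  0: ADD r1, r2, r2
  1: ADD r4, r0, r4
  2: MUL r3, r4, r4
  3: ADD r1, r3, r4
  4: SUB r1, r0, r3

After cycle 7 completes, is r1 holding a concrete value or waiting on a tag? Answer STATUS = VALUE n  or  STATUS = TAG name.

c1: issue ADD r1<-Add1 | r0:6,r1:Add1,r2:8,r3:9,r4:2
c2: issue ADD r4<-Add2 | r0:6,r1:Add1,r2:8,r3:9,r4:Add2
c3: issue MUL r3<-Mul1 | r0:6,r1:Add1,r2:8,r3:Mul1,r4:Add2
c4: CDB Add1=16; issue ADD r1<-Add1 | r0:6,r1:Add1,r2:8,r3:Mul1,r4:Add2
c5: CDB Add2=8; issue SUB r1<-Add2 | r0:6,r1:Add2,r2:8,r3:Mul1,r4:8
c6: - | r0:6,r1:Add2,r2:8,r3:Mul1,r4:8
c7: - | r0:6,r1:Add2,r2:8,r3:Mul1,r4:8

STATUS = TAG Add2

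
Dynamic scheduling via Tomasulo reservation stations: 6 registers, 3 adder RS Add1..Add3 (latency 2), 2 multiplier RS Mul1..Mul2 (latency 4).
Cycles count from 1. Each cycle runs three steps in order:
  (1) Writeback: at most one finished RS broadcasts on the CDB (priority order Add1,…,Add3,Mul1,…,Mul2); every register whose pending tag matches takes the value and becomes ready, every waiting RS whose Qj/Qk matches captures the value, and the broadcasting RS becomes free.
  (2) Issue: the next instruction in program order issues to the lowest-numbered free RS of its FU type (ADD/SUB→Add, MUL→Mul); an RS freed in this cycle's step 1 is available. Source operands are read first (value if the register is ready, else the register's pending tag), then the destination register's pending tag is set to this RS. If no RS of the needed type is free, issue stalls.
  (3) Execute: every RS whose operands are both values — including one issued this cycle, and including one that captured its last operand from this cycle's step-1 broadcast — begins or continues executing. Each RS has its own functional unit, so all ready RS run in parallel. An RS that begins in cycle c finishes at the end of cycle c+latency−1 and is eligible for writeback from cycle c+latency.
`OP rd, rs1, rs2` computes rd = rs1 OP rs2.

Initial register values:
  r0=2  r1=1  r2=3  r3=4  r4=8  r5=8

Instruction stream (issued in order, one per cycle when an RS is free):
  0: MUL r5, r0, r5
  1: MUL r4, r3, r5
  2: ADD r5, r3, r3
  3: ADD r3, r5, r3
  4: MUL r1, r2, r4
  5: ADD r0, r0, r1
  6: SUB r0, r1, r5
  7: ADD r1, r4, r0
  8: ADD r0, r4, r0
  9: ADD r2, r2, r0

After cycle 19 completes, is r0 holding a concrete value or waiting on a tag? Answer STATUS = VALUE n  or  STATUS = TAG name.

cycle 1: issue MUL r5<-Mul1 // r0:2,r1:1,r2:3,r3:4,r4:8,r5:Mul1
cycle 2: issue MUL r4<-Mul2 // r0:2,r1:1,r2:3,r3:4,r4:Mul2,r5:Mul1
cycle 3: issue ADD r5<-Add1 // r0:2,r1:1,r2:3,r3:4,r4:Mul2,r5:Add1
cycle 4: issue ADD r3<-Add2 // r0:2,r1:1,r2:3,r3:Add2,r4:Mul2,r5:Add1
cycle 5: CDB Add1=8; stall // r0:2,r1:1,r2:3,r3:Add2,r4:Mul2,r5:8
cycle 6: CDB Mul1=16; issue MUL r1<-Mul1 // r0:2,r1:Mul1,r2:3,r3:Add2,r4:Mul2,r5:8
cycle 7: CDB Add2=12; issue ADD r0<-Add1 // r0:Add1,r1:Mul1,r2:3,r3:12,r4:Mul2,r5:8
cycle 8: issue SUB r0<-Add2 // r0:Add2,r1:Mul1,r2:3,r3:12,r4:Mul2,r5:8
cycle 9: issue ADD r1<-Add3 // r0:Add2,r1:Add3,r2:3,r3:12,r4:Mul2,r5:8
cycle 10: CDB Mul2=64; stall // r0:Add2,r1:Add3,r2:3,r3:12,r4:64,r5:8
cycle 11: stall // r0:Add2,r1:Add3,r2:3,r3:12,r4:64,r5:8
cycle 12: stall // r0:Add2,r1:Add3,r2:3,r3:12,r4:64,r5:8
cycle 13: stall // r0:Add2,r1:Add3,r2:3,r3:12,r4:64,r5:8
cycle 14: CDB Mul1=192; stall // r0:Add2,r1:Add3,r2:3,r3:12,r4:64,r5:8
cycle 15: stall // r0:Add2,r1:Add3,r2:3,r3:12,r4:64,r5:8
cycle 16: CDB Add1=194; issue ADD r0<-Add1 // r0:Add1,r1:Add3,r2:3,r3:12,r4:64,r5:8
cycle 17: CDB Add2=184; issue ADD r2<-Add2 // r0:Add1,r1:Add3,r2:Add2,r3:12,r4:64,r5:8
cycle 18: - // r0:Add1,r1:Add3,r2:Add2,r3:12,r4:64,r5:8
cycle 19: CDB Add1=248 // r0:248,r1:Add3,r2:Add2,r3:12,r4:64,r5:8

STATUS = VALUE 248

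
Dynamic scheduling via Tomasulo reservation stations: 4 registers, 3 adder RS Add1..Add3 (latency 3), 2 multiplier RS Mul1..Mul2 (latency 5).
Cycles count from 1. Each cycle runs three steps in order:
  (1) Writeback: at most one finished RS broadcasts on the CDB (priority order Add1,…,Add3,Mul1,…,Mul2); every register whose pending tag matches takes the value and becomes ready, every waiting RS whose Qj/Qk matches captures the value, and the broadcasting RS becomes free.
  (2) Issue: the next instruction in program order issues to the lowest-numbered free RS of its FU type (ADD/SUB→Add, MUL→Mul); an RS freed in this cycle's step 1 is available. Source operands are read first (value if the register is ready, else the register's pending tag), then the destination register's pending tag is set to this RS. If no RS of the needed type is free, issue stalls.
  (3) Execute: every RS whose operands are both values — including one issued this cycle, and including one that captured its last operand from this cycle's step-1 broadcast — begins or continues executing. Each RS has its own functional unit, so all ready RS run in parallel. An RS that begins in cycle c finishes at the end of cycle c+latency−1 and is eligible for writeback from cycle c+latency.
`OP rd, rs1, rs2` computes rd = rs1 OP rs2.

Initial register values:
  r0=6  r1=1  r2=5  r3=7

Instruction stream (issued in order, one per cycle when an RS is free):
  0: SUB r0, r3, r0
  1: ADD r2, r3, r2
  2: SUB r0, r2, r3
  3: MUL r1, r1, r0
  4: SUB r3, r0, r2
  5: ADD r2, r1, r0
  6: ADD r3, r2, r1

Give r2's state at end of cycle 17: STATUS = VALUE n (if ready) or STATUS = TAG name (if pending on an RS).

STATUS = VALUE 10

  c1: issue SUB r0<-Add1  regs: r0:Add1,r1:1,r2:5,r3:7
  c2: issue ADD r2<-Add2  regs: r0:Add1,r1:1,r2:Add2,r3:7
  c3: issue SUB r0<-Add3  regs: r0:Add3,r1:1,r2:Add2,r3:7
  c4: CDB Add1=1; issue MUL r1<-Mul1  regs: r0:Add3,r1:Mul1,r2:Add2,r3:7
  c5: CDB Add2=12; issue SUB r3<-Add1  regs: r0:Add3,r1:Mul1,r2:12,r3:Add1
  c6: issue ADD r2<-Add2  regs: r0:Add3,r1:Mul1,r2:Add2,r3:Add1
  c7: stall  regs: r0:Add3,r1:Mul1,r2:Add2,r3:Add1
  c8: CDB Add3=5; issue ADD r3<-Add3  regs: r0:5,r1:Mul1,r2:Add2,r3:Add3
  c9: -  regs: r0:5,r1:Mul1,r2:Add2,r3:Add3
  c10: -  regs: r0:5,r1:Mul1,r2:Add2,r3:Add3
  c11: CDB Add1=-7  regs: r0:5,r1:Mul1,r2:Add2,r3:Add3
  c12: -  regs: r0:5,r1:Mul1,r2:Add2,r3:Add3
  c13: CDB Mul1=5  regs: r0:5,r1:5,r2:Add2,r3:Add3
  c14: -  regs: r0:5,r1:5,r2:Add2,r3:Add3
  c15: -  regs: r0:5,r1:5,r2:Add2,r3:Add3
  c16: CDB Add2=10  regs: r0:5,r1:5,r2:10,r3:Add3
  c17: -  regs: r0:5,r1:5,r2:10,r3:Add3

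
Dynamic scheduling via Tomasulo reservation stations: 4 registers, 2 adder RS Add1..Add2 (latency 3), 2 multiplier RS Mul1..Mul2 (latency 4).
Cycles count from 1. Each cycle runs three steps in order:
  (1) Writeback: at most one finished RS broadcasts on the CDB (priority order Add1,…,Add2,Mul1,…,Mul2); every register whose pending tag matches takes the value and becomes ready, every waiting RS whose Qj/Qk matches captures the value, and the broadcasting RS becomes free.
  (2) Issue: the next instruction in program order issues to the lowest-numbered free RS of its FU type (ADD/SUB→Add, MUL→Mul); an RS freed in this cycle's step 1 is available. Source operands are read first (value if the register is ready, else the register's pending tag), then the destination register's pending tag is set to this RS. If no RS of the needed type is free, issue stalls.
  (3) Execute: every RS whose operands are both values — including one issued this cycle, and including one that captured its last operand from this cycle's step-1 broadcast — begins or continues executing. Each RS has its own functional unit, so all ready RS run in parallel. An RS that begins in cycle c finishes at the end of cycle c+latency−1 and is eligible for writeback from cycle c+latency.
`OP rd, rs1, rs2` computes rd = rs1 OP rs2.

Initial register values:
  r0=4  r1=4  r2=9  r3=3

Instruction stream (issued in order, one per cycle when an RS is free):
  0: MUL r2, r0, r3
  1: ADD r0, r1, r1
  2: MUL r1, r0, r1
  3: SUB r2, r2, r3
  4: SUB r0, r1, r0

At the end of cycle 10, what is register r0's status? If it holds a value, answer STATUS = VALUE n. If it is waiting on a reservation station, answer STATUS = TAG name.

cycle 1: issue MUL r2<-Mul1 // r0:4,r1:4,r2:Mul1,r3:3
cycle 2: issue ADD r0<-Add1 // r0:Add1,r1:4,r2:Mul1,r3:3
cycle 3: issue MUL r1<-Mul2 // r0:Add1,r1:Mul2,r2:Mul1,r3:3
cycle 4: issue SUB r2<-Add2 // r0:Add1,r1:Mul2,r2:Add2,r3:3
cycle 5: CDB Add1=8; issue SUB r0<-Add1 // r0:Add1,r1:Mul2,r2:Add2,r3:3
cycle 6: CDB Mul1=12 // r0:Add1,r1:Mul2,r2:Add2,r3:3
cycle 7: - // r0:Add1,r1:Mul2,r2:Add2,r3:3
cycle 8: - // r0:Add1,r1:Mul2,r2:Add2,r3:3
cycle 9: CDB Add2=9 // r0:Add1,r1:Mul2,r2:9,r3:3
cycle 10: CDB Mul2=32 // r0:Add1,r1:32,r2:9,r3:3

STATUS = TAG Add1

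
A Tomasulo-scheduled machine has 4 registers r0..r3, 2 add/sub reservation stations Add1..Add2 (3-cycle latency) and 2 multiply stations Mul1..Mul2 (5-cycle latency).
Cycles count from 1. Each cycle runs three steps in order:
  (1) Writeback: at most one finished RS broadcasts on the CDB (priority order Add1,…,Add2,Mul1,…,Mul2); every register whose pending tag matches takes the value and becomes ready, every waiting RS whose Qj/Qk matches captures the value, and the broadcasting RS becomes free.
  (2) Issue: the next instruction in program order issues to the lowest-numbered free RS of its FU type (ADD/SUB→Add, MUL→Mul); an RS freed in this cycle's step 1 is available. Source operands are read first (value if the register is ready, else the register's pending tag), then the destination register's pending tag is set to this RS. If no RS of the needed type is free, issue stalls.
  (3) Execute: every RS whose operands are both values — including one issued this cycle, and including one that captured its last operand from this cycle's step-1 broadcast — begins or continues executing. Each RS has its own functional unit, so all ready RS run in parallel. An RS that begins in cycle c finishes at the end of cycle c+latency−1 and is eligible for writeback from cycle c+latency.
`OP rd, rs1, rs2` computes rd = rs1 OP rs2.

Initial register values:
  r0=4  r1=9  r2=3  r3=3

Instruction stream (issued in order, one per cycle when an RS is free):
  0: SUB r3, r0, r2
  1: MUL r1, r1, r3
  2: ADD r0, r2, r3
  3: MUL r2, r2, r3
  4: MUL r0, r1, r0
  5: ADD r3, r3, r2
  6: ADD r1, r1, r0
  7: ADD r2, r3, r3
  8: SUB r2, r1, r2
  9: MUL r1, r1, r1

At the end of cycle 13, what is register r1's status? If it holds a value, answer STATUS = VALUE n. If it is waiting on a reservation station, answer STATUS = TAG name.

  c1: issue SUB r3<-Add1  regs: r0:4,r1:9,r2:3,r3:Add1
  c2: issue MUL r1<-Mul1  regs: r0:4,r1:Mul1,r2:3,r3:Add1
  c3: issue ADD r0<-Add2  regs: r0:Add2,r1:Mul1,r2:3,r3:Add1
  c4: CDB Add1=1; issue MUL r2<-Mul2  regs: r0:Add2,r1:Mul1,r2:Mul2,r3:1
  c5: stall  regs: r0:Add2,r1:Mul1,r2:Mul2,r3:1
  c6: stall  regs: r0:Add2,r1:Mul1,r2:Mul2,r3:1
  c7: CDB Add2=4; stall  regs: r0:4,r1:Mul1,r2:Mul2,r3:1
  c8: stall  regs: r0:4,r1:Mul1,r2:Mul2,r3:1
  c9: CDB Mul1=9; issue MUL r0<-Mul1  regs: r0:Mul1,r1:9,r2:Mul2,r3:1
  c10: CDB Mul2=3; issue ADD r3<-Add1  regs: r0:Mul1,r1:9,r2:3,r3:Add1
  c11: issue ADD r1<-Add2  regs: r0:Mul1,r1:Add2,r2:3,r3:Add1
  c12: stall  regs: r0:Mul1,r1:Add2,r2:3,r3:Add1
  c13: CDB Add1=4; issue ADD r2<-Add1  regs: r0:Mul1,r1:Add2,r2:Add1,r3:4

STATUS = TAG Add2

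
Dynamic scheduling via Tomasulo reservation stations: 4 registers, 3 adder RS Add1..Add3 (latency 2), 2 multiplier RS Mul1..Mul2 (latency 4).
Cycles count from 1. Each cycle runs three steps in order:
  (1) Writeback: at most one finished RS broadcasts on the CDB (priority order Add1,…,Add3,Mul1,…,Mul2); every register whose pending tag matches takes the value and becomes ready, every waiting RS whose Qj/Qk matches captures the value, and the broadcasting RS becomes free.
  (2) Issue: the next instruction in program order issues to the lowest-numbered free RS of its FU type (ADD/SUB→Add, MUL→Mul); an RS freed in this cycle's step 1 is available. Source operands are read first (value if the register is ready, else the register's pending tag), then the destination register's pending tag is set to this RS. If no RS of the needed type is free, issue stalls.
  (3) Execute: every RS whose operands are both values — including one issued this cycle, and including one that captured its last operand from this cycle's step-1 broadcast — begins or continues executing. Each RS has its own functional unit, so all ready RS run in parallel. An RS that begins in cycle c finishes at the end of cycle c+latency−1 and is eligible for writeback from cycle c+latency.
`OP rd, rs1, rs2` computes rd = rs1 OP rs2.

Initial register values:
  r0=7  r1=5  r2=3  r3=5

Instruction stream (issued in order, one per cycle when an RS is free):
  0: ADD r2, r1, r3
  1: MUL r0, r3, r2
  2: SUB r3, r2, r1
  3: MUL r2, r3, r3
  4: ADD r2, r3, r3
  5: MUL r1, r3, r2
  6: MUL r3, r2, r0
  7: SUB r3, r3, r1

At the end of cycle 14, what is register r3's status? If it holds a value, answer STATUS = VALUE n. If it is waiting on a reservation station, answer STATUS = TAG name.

STATUS = TAG Add1

cycle 1: issue ADD r2<-Add1 // r0:7,r1:5,r2:Add1,r3:5
cycle 2: issue MUL r0<-Mul1 // r0:Mul1,r1:5,r2:Add1,r3:5
cycle 3: CDB Add1=10; issue SUB r3<-Add1 // r0:Mul1,r1:5,r2:10,r3:Add1
cycle 4: issue MUL r2<-Mul2 // r0:Mul1,r1:5,r2:Mul2,r3:Add1
cycle 5: CDB Add1=5; issue ADD r2<-Add1 // r0:Mul1,r1:5,r2:Add1,r3:5
cycle 6: stall // r0:Mul1,r1:5,r2:Add1,r3:5
cycle 7: CDB Add1=10; stall // r0:Mul1,r1:5,r2:10,r3:5
cycle 8: CDB Mul1=50; issue MUL r1<-Mul1 // r0:50,r1:Mul1,r2:10,r3:5
cycle 9: CDB Mul2=25; issue MUL r3<-Mul2 // r0:50,r1:Mul1,r2:10,r3:Mul2
cycle 10: issue SUB r3<-Add1 // r0:50,r1:Mul1,r2:10,r3:Add1
cycle 11: - // r0:50,r1:Mul1,r2:10,r3:Add1
cycle 12: CDB Mul1=50 // r0:50,r1:50,r2:10,r3:Add1
cycle 13: CDB Mul2=500 // r0:50,r1:50,r2:10,r3:Add1
cycle 14: - // r0:50,r1:50,r2:10,r3:Add1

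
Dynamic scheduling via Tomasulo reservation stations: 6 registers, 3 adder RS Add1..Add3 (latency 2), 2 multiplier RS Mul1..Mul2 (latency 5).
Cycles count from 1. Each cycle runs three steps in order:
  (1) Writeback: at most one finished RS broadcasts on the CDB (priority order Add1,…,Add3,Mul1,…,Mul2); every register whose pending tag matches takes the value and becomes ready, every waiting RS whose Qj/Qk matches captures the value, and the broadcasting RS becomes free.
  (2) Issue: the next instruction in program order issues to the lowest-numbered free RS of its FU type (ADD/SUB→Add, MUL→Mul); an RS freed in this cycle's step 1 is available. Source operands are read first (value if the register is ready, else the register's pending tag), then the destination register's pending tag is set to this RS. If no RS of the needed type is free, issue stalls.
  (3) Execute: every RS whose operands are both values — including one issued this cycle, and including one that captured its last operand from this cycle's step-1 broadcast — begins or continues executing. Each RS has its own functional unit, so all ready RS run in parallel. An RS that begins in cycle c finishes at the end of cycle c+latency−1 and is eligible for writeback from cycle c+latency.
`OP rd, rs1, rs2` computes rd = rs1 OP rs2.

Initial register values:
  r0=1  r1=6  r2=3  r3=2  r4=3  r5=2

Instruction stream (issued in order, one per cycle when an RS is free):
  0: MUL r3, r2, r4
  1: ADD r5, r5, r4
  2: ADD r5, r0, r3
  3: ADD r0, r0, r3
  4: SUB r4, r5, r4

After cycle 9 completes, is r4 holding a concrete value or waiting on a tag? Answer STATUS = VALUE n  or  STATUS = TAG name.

cycle 1: issue MUL r3<-Mul1 // r0:1,r1:6,r2:3,r3:Mul1,r4:3,r5:2
cycle 2: issue ADD r5<-Add1 // r0:1,r1:6,r2:3,r3:Mul1,r4:3,r5:Add1
cycle 3: issue ADD r5<-Add2 // r0:1,r1:6,r2:3,r3:Mul1,r4:3,r5:Add2
cycle 4: CDB Add1=5; issue ADD r0<-Add1 // r0:Add1,r1:6,r2:3,r3:Mul1,r4:3,r5:Add2
cycle 5: issue SUB r4<-Add3 // r0:Add1,r1:6,r2:3,r3:Mul1,r4:Add3,r5:Add2
cycle 6: CDB Mul1=9 // r0:Add1,r1:6,r2:3,r3:9,r4:Add3,r5:Add2
cycle 7: - // r0:Add1,r1:6,r2:3,r3:9,r4:Add3,r5:Add2
cycle 8: CDB Add1=10 // r0:10,r1:6,r2:3,r3:9,r4:Add3,r5:Add2
cycle 9: CDB Add2=10 // r0:10,r1:6,r2:3,r3:9,r4:Add3,r5:10

STATUS = TAG Add3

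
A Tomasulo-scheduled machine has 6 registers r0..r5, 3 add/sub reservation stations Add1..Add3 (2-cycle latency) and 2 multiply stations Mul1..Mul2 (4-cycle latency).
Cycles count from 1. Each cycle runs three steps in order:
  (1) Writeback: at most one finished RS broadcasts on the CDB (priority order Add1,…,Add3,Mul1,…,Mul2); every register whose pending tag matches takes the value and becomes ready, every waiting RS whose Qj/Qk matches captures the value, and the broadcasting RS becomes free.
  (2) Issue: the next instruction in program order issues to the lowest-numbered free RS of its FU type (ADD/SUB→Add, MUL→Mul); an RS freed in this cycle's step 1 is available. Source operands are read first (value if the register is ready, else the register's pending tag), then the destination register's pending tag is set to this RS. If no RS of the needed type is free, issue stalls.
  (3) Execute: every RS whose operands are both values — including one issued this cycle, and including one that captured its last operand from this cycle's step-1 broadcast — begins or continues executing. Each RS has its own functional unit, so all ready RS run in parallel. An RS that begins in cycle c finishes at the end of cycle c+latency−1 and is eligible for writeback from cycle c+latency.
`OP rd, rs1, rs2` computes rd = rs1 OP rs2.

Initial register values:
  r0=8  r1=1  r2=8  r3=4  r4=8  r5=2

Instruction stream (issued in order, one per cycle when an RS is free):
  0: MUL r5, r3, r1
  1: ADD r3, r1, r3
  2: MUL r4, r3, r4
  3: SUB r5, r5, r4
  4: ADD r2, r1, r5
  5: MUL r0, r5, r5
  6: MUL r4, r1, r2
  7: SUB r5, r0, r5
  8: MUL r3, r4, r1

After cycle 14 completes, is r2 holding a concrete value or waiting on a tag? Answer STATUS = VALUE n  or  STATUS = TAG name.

c1: issue MUL r5<-Mul1 | r0:8,r1:1,r2:8,r3:4,r4:8,r5:Mul1
c2: issue ADD r3<-Add1 | r0:8,r1:1,r2:8,r3:Add1,r4:8,r5:Mul1
c3: issue MUL r4<-Mul2 | r0:8,r1:1,r2:8,r3:Add1,r4:Mul2,r5:Mul1
c4: CDB Add1=5; issue SUB r5<-Add1 | r0:8,r1:1,r2:8,r3:5,r4:Mul2,r5:Add1
c5: CDB Mul1=4; issue ADD r2<-Add2 | r0:8,r1:1,r2:Add2,r3:5,r4:Mul2,r5:Add1
c6: issue MUL r0<-Mul1 | r0:Mul1,r1:1,r2:Add2,r3:5,r4:Mul2,r5:Add1
c7: stall | r0:Mul1,r1:1,r2:Add2,r3:5,r4:Mul2,r5:Add1
c8: CDB Mul2=40; issue MUL r4<-Mul2 | r0:Mul1,r1:1,r2:Add2,r3:5,r4:Mul2,r5:Add1
c9: issue SUB r5<-Add3 | r0:Mul1,r1:1,r2:Add2,r3:5,r4:Mul2,r5:Add3
c10: CDB Add1=-36; stall | r0:Mul1,r1:1,r2:Add2,r3:5,r4:Mul2,r5:Add3
c11: stall | r0:Mul1,r1:1,r2:Add2,r3:5,r4:Mul2,r5:Add3
c12: CDB Add2=-35; stall | r0:Mul1,r1:1,r2:-35,r3:5,r4:Mul2,r5:Add3
c13: stall | r0:Mul1,r1:1,r2:-35,r3:5,r4:Mul2,r5:Add3
c14: CDB Mul1=1296; issue MUL r3<-Mul1 | r0:1296,r1:1,r2:-35,r3:Mul1,r4:Mul2,r5:Add3

STATUS = VALUE -35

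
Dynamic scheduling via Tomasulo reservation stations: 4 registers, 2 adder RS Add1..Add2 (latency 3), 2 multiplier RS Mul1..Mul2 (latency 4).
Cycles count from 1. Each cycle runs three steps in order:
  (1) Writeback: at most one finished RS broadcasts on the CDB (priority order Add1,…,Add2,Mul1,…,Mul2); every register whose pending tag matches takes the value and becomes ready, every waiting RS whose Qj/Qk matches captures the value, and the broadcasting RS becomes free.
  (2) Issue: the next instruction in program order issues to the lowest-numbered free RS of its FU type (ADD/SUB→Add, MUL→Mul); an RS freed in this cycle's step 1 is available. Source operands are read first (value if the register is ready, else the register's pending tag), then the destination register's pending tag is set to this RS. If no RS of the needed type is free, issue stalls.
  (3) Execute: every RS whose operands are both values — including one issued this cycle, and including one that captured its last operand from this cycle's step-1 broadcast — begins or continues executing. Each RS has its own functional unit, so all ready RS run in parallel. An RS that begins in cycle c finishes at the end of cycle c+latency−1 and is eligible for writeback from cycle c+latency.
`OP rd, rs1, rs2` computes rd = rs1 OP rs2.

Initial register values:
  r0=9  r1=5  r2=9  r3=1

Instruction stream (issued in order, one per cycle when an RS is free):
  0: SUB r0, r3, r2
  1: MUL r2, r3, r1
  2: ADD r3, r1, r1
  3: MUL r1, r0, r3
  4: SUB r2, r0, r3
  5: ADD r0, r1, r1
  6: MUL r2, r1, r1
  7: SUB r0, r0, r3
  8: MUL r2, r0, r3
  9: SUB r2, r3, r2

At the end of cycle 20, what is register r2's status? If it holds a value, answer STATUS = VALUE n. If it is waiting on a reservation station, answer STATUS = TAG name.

c1: issue SUB r0<-Add1 | r0:Add1,r1:5,r2:9,r3:1
c2: issue MUL r2<-Mul1 | r0:Add1,r1:5,r2:Mul1,r3:1
c3: issue ADD r3<-Add2 | r0:Add1,r1:5,r2:Mul1,r3:Add2
c4: CDB Add1=-8; issue MUL r1<-Mul2 | r0:-8,r1:Mul2,r2:Mul1,r3:Add2
c5: issue SUB r2<-Add1 | r0:-8,r1:Mul2,r2:Add1,r3:Add2
c6: CDB Add2=10; issue ADD r0<-Add2 | r0:Add2,r1:Mul2,r2:Add1,r3:10
c7: CDB Mul1=5; issue MUL r2<-Mul1 | r0:Add2,r1:Mul2,r2:Mul1,r3:10
c8: stall | r0:Add2,r1:Mul2,r2:Mul1,r3:10
c9: CDB Add1=-18; issue SUB r0<-Add1 | r0:Add1,r1:Mul2,r2:Mul1,r3:10
c10: CDB Mul2=-80; issue MUL r2<-Mul2 | r0:Add1,r1:-80,r2:Mul2,r3:10
c11: stall | r0:Add1,r1:-80,r2:Mul2,r3:10
c12: stall | r0:Add1,r1:-80,r2:Mul2,r3:10
c13: CDB Add2=-160; issue SUB r2<-Add2 | r0:Add1,r1:-80,r2:Add2,r3:10
c14: CDB Mul1=6400 | r0:Add1,r1:-80,r2:Add2,r3:10
c15: - | r0:Add1,r1:-80,r2:Add2,r3:10
c16: CDB Add1=-170 | r0:-170,r1:-80,r2:Add2,r3:10
c17: - | r0:-170,r1:-80,r2:Add2,r3:10
c18: - | r0:-170,r1:-80,r2:Add2,r3:10
c19: - | r0:-170,r1:-80,r2:Add2,r3:10
c20: CDB Mul2=-1700 | r0:-170,r1:-80,r2:Add2,r3:10

STATUS = TAG Add2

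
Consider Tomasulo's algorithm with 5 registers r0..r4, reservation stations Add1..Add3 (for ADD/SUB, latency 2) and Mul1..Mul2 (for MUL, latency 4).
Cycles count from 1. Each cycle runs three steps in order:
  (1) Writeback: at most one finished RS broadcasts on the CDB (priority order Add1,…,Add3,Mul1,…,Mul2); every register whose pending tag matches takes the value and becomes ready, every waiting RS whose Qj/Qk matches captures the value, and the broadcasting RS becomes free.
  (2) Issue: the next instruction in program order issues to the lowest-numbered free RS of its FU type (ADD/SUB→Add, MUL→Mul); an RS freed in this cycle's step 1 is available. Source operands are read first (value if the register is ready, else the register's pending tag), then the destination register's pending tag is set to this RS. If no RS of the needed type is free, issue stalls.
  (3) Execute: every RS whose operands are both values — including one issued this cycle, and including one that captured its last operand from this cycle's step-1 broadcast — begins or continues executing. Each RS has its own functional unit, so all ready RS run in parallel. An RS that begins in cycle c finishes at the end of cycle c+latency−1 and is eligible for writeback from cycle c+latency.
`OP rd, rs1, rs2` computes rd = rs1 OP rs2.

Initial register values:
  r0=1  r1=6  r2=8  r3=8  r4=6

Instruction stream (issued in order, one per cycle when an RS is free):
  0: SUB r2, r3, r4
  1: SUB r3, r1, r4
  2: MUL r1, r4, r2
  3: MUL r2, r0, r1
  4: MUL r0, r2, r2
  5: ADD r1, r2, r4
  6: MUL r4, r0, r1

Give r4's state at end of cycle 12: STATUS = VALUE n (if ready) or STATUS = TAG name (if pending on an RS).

STATUS = TAG Mul2

c1: issue SUB r2<-Add1 | r0:1,r1:6,r2:Add1,r3:8,r4:6
c2: issue SUB r3<-Add2 | r0:1,r1:6,r2:Add1,r3:Add2,r4:6
c3: CDB Add1=2; issue MUL r1<-Mul1 | r0:1,r1:Mul1,r2:2,r3:Add2,r4:6
c4: CDB Add2=0; issue MUL r2<-Mul2 | r0:1,r1:Mul1,r2:Mul2,r3:0,r4:6
c5: stall | r0:1,r1:Mul1,r2:Mul2,r3:0,r4:6
c6: stall | r0:1,r1:Mul1,r2:Mul2,r3:0,r4:6
c7: CDB Mul1=12; issue MUL r0<-Mul1 | r0:Mul1,r1:12,r2:Mul2,r3:0,r4:6
c8: issue ADD r1<-Add1 | r0:Mul1,r1:Add1,r2:Mul2,r3:0,r4:6
c9: stall | r0:Mul1,r1:Add1,r2:Mul2,r3:0,r4:6
c10: stall | r0:Mul1,r1:Add1,r2:Mul2,r3:0,r4:6
c11: CDB Mul2=12; issue MUL r4<-Mul2 | r0:Mul1,r1:Add1,r2:12,r3:0,r4:Mul2
c12: - | r0:Mul1,r1:Add1,r2:12,r3:0,r4:Mul2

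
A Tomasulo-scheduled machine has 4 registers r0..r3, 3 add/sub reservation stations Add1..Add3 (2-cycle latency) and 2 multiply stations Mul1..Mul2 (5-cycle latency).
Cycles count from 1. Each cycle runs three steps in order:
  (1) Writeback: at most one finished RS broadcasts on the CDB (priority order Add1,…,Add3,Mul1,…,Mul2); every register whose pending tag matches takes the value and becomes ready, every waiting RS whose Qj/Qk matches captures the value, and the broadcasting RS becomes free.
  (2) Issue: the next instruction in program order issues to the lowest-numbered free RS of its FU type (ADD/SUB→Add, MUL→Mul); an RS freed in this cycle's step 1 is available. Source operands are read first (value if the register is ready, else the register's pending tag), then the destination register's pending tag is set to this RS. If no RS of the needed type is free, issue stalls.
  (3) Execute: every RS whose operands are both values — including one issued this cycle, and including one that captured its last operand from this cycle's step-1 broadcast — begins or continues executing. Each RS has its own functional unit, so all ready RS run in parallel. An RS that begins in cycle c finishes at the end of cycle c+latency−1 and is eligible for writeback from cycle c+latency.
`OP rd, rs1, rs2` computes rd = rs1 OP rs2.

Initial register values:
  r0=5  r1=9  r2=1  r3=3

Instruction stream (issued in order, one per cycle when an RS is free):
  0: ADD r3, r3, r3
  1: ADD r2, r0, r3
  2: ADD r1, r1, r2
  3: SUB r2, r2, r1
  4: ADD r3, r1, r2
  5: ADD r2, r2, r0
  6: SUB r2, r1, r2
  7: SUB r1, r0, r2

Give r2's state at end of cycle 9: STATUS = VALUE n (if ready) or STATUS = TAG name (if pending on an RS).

  c1: issue ADD r3<-Add1  regs: r0:5,r1:9,r2:1,r3:Add1
  c2: issue ADD r2<-Add2  regs: r0:5,r1:9,r2:Add2,r3:Add1
  c3: CDB Add1=6; issue ADD r1<-Add1  regs: r0:5,r1:Add1,r2:Add2,r3:6
  c4: issue SUB r2<-Add3  regs: r0:5,r1:Add1,r2:Add3,r3:6
  c5: CDB Add2=11; issue ADD r3<-Add2  regs: r0:5,r1:Add1,r2:Add3,r3:Add2
  c6: stall  regs: r0:5,r1:Add1,r2:Add3,r3:Add2
  c7: CDB Add1=20; issue ADD r2<-Add1  regs: r0:5,r1:20,r2:Add1,r3:Add2
  c8: stall  regs: r0:5,r1:20,r2:Add1,r3:Add2
  c9: CDB Add3=-9; issue SUB r2<-Add3  regs: r0:5,r1:20,r2:Add3,r3:Add2

STATUS = TAG Add3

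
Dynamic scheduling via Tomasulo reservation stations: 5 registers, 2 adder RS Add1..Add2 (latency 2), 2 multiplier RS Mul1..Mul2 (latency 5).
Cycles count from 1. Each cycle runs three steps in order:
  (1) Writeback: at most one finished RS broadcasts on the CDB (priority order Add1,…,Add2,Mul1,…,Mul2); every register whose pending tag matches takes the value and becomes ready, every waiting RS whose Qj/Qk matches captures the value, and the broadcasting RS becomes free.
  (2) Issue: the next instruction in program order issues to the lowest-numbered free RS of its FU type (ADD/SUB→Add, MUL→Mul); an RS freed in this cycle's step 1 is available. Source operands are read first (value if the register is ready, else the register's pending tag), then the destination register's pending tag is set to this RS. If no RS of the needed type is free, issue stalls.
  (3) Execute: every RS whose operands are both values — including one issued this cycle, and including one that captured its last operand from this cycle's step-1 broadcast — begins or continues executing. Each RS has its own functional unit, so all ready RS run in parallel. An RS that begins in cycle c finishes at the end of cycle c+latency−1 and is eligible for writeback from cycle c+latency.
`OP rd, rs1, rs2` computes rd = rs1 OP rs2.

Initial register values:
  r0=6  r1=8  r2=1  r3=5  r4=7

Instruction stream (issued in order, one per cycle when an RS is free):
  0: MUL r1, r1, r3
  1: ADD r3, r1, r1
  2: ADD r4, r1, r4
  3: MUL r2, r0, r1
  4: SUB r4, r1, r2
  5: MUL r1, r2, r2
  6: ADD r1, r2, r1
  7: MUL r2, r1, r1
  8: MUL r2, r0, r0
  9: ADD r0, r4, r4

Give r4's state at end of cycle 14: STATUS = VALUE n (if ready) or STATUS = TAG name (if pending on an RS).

STATUS = VALUE -200

cycle 1: issue MUL r1<-Mul1 // r0:6,r1:Mul1,r2:1,r3:5,r4:7
cycle 2: issue ADD r3<-Add1 // r0:6,r1:Mul1,r2:1,r3:Add1,r4:7
cycle 3: issue ADD r4<-Add2 // r0:6,r1:Mul1,r2:1,r3:Add1,r4:Add2
cycle 4: issue MUL r2<-Mul2 // r0:6,r1:Mul1,r2:Mul2,r3:Add1,r4:Add2
cycle 5: stall // r0:6,r1:Mul1,r2:Mul2,r3:Add1,r4:Add2
cycle 6: CDB Mul1=40; stall // r0:6,r1:40,r2:Mul2,r3:Add1,r4:Add2
cycle 7: stall // r0:6,r1:40,r2:Mul2,r3:Add1,r4:Add2
cycle 8: CDB Add1=80; issue SUB r4<-Add1 // r0:6,r1:40,r2:Mul2,r3:80,r4:Add1
cycle 9: CDB Add2=47; issue MUL r1<-Mul1 // r0:6,r1:Mul1,r2:Mul2,r3:80,r4:Add1
cycle 10: issue ADD r1<-Add2 // r0:6,r1:Add2,r2:Mul2,r3:80,r4:Add1
cycle 11: CDB Mul2=240; issue MUL r2<-Mul2 // r0:6,r1:Add2,r2:Mul2,r3:80,r4:Add1
cycle 12: stall // r0:6,r1:Add2,r2:Mul2,r3:80,r4:Add1
cycle 13: CDB Add1=-200; stall // r0:6,r1:Add2,r2:Mul2,r3:80,r4:-200
cycle 14: stall // r0:6,r1:Add2,r2:Mul2,r3:80,r4:-200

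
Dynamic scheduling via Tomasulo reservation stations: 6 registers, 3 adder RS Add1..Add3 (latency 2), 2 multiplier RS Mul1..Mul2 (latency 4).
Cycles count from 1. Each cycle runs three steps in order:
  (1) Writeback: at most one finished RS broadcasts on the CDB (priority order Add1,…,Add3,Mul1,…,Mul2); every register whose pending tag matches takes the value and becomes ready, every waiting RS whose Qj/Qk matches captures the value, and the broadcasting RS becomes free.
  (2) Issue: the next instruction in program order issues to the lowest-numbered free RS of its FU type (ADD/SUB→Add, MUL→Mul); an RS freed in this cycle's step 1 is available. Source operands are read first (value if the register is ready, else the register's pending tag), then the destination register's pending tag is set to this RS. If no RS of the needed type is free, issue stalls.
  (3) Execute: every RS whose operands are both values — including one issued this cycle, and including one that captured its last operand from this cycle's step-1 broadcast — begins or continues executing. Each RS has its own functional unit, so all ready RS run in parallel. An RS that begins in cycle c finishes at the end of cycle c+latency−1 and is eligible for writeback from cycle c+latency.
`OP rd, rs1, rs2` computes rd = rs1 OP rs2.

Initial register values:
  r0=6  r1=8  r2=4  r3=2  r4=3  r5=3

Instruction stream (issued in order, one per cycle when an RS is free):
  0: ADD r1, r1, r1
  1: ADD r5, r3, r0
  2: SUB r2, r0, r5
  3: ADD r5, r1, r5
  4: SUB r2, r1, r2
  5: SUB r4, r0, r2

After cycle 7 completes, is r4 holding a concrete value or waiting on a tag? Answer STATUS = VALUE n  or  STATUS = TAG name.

c1: issue ADD r1<-Add1 | r0:6,r1:Add1,r2:4,r3:2,r4:3,r5:3
c2: issue ADD r5<-Add2 | r0:6,r1:Add1,r2:4,r3:2,r4:3,r5:Add2
c3: CDB Add1=16; issue SUB r2<-Add1 | r0:6,r1:16,r2:Add1,r3:2,r4:3,r5:Add2
c4: CDB Add2=8; issue ADD r5<-Add2 | r0:6,r1:16,r2:Add1,r3:2,r4:3,r5:Add2
c5: issue SUB r2<-Add3 | r0:6,r1:16,r2:Add3,r3:2,r4:3,r5:Add2
c6: CDB Add1=-2; issue SUB r4<-Add1 | r0:6,r1:16,r2:Add3,r3:2,r4:Add1,r5:Add2
c7: CDB Add2=24 | r0:6,r1:16,r2:Add3,r3:2,r4:Add1,r5:24

STATUS = TAG Add1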